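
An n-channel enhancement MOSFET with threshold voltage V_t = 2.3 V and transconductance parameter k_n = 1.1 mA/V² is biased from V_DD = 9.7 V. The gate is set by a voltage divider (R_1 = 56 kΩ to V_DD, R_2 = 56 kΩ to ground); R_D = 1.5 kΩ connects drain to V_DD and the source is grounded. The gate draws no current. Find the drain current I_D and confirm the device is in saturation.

V_G = V_DD·R_2/(R_1+R_2) = 9.7×56/112 = 4.85 V. With the source grounded, V_GS = V_G = 4.85 V.
Assume saturation: I_D = (k_n/2)(V_GS − V_t)² = (1.1/2)×(4.85 − 2.3)² = 0.55×2.55² = 3.58 mA.
V_DS = V_DD − I_D·R_D = 9.7 − 3.58×1.5 = 4.34 V.
Saturation requires V_DS ≥ V_GS − V_t = 2.55 V; 4.34 ≥ 2.55 ✓.

I_D ≈ 3.6 mA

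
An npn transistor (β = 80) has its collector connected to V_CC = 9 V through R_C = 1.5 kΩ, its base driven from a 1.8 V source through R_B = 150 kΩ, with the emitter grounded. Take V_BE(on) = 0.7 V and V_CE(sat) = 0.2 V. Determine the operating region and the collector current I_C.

Assume active. Base-emitter loop: I_B = (V_BB − V_BE)/R_B = (1.8 − 0.7)/150 = 0.00733 mA.
I_C = β·I_B = 80×0.00733 = 0.587 mA.
V_CE = V_CC − I_C·R_C = 9 − 0.587×1.5 = 8.12 V > V_CE(sat), so the active-region assumption holds.

active; I_C ≈ 0.59 mA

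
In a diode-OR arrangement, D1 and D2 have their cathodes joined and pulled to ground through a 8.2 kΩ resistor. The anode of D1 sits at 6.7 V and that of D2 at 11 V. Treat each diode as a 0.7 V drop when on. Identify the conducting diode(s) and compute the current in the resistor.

Only D2 conducts; I_R ≈ 1.3 mA

Assume both conduct. Then node N would need to be at both 6.7−0.7 = 6 V and 11−0.7 = 10.3 V, which is impossible.
Assume only D2 conducts: V_N = 11 − 0.7 = 10.3 V, so I_R = 10.3/8.2 = 1.26 mA.
Check D1: its anode-to-cathode voltage is 6.7 − 10.3 = -3.6 V < 0.7 V, so it is off. The assumption is consistent.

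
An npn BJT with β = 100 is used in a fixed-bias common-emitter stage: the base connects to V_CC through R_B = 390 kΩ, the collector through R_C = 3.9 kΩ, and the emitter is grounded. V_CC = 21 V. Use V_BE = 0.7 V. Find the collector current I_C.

Base loop: V_CC = I_B·R_B + V_BE, so I_B = (21 − 0.7)/390 kΩ = 0.0521 mA.
In the active region I_C = β·I_B = 100 × 0.0521 = 5.21 mA.
Collector loop: V_CE = V_CC − I_C·R_C = 21 − 5.21×3.9 = 0.7 V.
Since V_CE = 0.7 V > V_CE(sat) ≈ 0.2 V, the transistor is in the active region as assumed.

I_C ≈ 5.2 mA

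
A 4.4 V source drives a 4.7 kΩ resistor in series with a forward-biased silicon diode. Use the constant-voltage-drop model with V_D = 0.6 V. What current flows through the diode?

KVL around the loop: 4.4 = V_D + I·R = 0.6 + I × 4.7 kΩ.
So I = (4.4 − 0.6) / 4.7 kΩ = 3.8 / 4.7 = 0.809 mA.

I ≈ 0.81 mA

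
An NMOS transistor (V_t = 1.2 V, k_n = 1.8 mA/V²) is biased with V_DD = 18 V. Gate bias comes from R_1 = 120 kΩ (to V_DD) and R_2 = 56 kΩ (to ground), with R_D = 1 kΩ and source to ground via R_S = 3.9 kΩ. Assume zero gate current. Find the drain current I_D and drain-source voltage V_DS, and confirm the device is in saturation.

V_G = V_DD·R_2/(R_1+R_2) = 18×56/176 = 5.73 V.
Assume saturation: I_D = (k_n/2)(V_GS − V_t)² with V_GS = V_G − I_D·R_S = 5.73 − 3.9·I_D.
Substituting gives 13.7·I_D² − 32.8·I_D + 18.4 = 0, with roots I_D = 0.904 or 1.49 mA.
The root I_D = 1.49 mA gives V_GS = -0.0871 V ≤ V_t, so take I_D = 0.904 mA.
Then V_GS = 2.2 V and V_DS = V_DD − I_D(R_D+R_S) = 18 − 0.904×4.9 = 13.6 V.
Saturation requires V_DS ≥ V_GS − V_t = 1 V; 13.6 ≥ 1 ✓.

I_D ≈ 0.9 mA, V_DS ≈ 14 V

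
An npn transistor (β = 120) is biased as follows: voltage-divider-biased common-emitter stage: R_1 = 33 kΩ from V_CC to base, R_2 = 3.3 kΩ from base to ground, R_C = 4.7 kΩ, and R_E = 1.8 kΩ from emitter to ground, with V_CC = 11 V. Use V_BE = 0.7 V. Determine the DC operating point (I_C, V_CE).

Thevenize the base divider: V_Th = V_CC·R_2/(R_1+R_2) = 11×3.3/36.3 = 1 V, R_Th = R_1‖R_2 = 3 kΩ.
Base-emitter loop: V_Th = I_B·R_Th + V_BE + (β+1)I_B·R_E, so I_B = (1 − 0.7) / (3 + 121×1.8) = 0.00136 mA.
I_C = β·I_B = 120×0.00136 = 0.163 mA, and I_E = (β+1)I_B = 0.164 mA.
V_CE = V_CC − I_C·R_C − I_E·R_E = 11 − 0.163×4.7 − 0.164×1.8 = 9.94 V.
V_CE = 9.94 V > 0.2 V confirms active-region operation.

I_C ≈ 0.16 mA, V_CE ≈ 9.9 V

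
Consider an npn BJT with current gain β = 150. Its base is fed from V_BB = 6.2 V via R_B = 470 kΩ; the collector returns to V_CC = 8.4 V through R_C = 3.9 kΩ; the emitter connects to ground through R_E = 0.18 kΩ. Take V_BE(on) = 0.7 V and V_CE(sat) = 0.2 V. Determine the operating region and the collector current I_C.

active; I_C ≈ 1.7 mA

Assume active. Base-emitter loop: I_B = (V_BB − V_BE)/(R_B + (β+1)R_E) = (6.2 − 0.7)/(470 + 151×0.18) = 0.0111 mA.
I_C = β·I_B = 150×0.0111 = 1.66 mA.
V_CE = V_CC − I_C·R_C − I_E·R_E = 8.4 − 1.66×3.9 − 1.67×0.18 = 1.63 V > V_CE(sat), so the active-region assumption holds.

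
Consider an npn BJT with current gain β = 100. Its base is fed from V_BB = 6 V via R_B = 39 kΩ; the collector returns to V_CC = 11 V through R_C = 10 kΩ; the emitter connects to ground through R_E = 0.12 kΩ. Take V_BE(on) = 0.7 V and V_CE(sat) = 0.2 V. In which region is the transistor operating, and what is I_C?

Assume active: I_B = (6 − 0.7)/(39 + 101×0.12) = 0.104 mA, I_C = β·I_B = 10.4 mA.
Then V_CE = 11 − 10.4×10 − 10.5×0.12 = -93.9 V < 0.2 V — the active assumption fails.
Re-solve with V_CE = 0.2 V. KCL at the emitter: V_E/R_E = (V_BB−0.7−V_E)/R_B + (V_CC−0.2−V_E)/R_C, giving V_E = 0.144 V.
I_C = (V_CC − 0.2 − V_E)/R_C = (10.8 − 0.144)/10 = 1.07 mA.
Check: I_B = (5.3 − 0.144)/39 = 0.132 mA, and β·I_B = 13.2 mA > I_C, confirming saturation.

saturation; I_C ≈ 1.1 mA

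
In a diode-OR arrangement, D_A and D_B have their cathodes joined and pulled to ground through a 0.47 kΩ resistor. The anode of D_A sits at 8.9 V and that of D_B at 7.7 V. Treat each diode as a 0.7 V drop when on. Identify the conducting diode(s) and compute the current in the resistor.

Assume both conduct. Then node N would need to be at both 8.9−0.7 = 8.2 V and 7.7−0.7 = 7 V, which is impossible.
Assume only D_A conducts: V_N = 8.9 − 0.7 = 8.2 V, so I_R = 8.2/0.47 = 17.4 mA.
Check D_B: its anode-to-cathode voltage is 7.7 − 8.2 = -0.5 V < 0.7 V, so it is off. The assumption is consistent.

Only D_A conducts; I_R ≈ 17 mA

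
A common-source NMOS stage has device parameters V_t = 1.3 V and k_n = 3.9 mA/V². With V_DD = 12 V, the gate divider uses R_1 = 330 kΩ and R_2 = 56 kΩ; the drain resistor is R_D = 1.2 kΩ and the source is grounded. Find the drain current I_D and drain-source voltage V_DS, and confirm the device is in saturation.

V_G = V_DD·R_2/(R_1+R_2) = 12×56/386 = 1.74 V. With the source grounded, V_GS = V_G = 1.74 V.
Assume saturation: I_D = (k_n/2)(V_GS − V_t)² = (3.9/2)×(1.74 − 1.3)² = 1.95×0.441² = 0.379 mA.
V_DS = V_DD − I_D·R_D = 12 − 0.379×1.2 = 11.5 V.
Saturation requires V_DS ≥ V_GS − V_t = 0.441 V; 11.5 ≥ 0.441 ✓.

I_D ≈ 0.38 mA, V_DS ≈ 12 V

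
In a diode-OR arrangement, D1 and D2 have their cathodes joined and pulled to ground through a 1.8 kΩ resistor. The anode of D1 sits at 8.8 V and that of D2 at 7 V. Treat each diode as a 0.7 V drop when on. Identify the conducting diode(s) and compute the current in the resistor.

Assume both conduct. Then node N would need to be at both 8.8−0.7 = 8.1 V and 7−0.7 = 6.3 V, which is impossible.
Assume only D1 conducts: V_N = 8.8 − 0.7 = 8.1 V, so I_R = 8.1/1.8 = 4.5 mA.
Check D2: its anode-to-cathode voltage is 7 − 8.1 = -1.1 V < 0.7 V, so it is off. The assumption is consistent.

Only D1 conducts; I_R ≈ 4.5 mA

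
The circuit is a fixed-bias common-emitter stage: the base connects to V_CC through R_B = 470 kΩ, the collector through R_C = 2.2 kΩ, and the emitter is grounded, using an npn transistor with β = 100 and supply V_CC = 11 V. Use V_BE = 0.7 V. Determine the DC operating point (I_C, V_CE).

I_C ≈ 2.2 mA, V_CE ≈ 6.2 V

Base loop: V_CC = I_B·R_B + V_BE, so I_B = (11 − 0.7)/470 kΩ = 0.0219 mA.
In the active region I_C = β·I_B = 100 × 0.0219 = 2.19 mA.
Collector loop: V_CE = V_CC − I_C·R_C = 11 − 2.19×2.2 = 6.18 V.
Since V_CE = 6.18 V > V_CE(sat) ≈ 0.2 V, the transistor is in the active region as assumed.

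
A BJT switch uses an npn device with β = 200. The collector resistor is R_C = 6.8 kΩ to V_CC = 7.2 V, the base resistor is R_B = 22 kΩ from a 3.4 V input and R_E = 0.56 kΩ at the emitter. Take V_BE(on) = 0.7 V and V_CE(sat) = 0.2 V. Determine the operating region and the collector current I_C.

saturation; I_C ≈ 0.94 mA

Assume active: I_B = (3.4 − 0.7)/(22 + 201×0.56) = 0.0201 mA, I_C = β·I_B = 4.01 mA.
Then V_CE = 7.2 − 4.01×6.8 − 4.03×0.56 = -22.3 V < 0.2 V — the active assumption fails.
Re-solve with V_CE = 0.2 V. KCL at the emitter: V_E/R_E = (V_BB−0.7−V_E)/R_B + (V_CC−0.2−V_E)/R_C, giving V_E = 0.582 V.
I_C = (V_CC − 0.2 − V_E)/R_C = (7 − 0.582)/6.8 = 0.944 mA.
Check: I_B = (2.7 − 0.582)/22 = 0.0963 mA, and β·I_B = 19.3 mA > I_C, confirming saturation.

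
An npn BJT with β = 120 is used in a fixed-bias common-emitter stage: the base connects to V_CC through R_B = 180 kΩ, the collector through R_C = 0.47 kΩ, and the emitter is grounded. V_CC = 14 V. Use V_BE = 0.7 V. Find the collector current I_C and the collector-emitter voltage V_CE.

Base loop: V_CC = I_B·R_B + V_BE, so I_B = (14 − 0.7)/180 kΩ = 0.0739 mA.
In the active region I_C = β·I_B = 120 × 0.0739 = 8.87 mA.
Collector loop: V_CE = V_CC − I_C·R_C = 14 − 8.87×0.47 = 9.83 V.
Since V_CE = 9.83 V > V_CE(sat) ≈ 0.2 V, the transistor is in the active region as assumed.

I_C ≈ 8.9 mA, V_CE ≈ 9.8 V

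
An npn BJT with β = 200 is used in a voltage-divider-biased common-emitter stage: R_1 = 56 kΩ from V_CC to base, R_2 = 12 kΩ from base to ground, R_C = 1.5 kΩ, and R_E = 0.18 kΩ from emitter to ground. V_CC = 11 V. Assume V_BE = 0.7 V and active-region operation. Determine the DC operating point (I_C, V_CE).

Thevenize the base divider: V_Th = V_CC·R_2/(R_1+R_2) = 11×12/68 = 1.94 V, R_Th = R_1‖R_2 = 9.88 kΩ.
Base-emitter loop: V_Th = I_B·R_Th + V_BE + (β+1)I_B·R_E, so I_B = (1.94 − 0.7) / (9.88 + 201×0.18) = 0.0269 mA.
I_C = β·I_B = 200×0.0269 = 5.39 mA, and I_E = (β+1)I_B = 5.42 mA.
V_CE = V_CC − I_C·R_C − I_E·R_E = 11 − 5.39×1.5 − 5.42×0.18 = 1.94 V.
V_CE = 1.94 V > 0.2 V confirms active-region operation.

I_C ≈ 5.4 mA, V_CE ≈ 1.9 V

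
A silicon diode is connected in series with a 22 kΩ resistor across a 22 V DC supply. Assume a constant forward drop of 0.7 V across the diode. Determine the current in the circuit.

I ≈ 0.97 mA

KVL around the loop: 22 = V_D + I·R = 0.7 + I × 22 kΩ.
So I = (22 − 0.7) / 22 kΩ = 21.3 / 22 = 0.968 mA.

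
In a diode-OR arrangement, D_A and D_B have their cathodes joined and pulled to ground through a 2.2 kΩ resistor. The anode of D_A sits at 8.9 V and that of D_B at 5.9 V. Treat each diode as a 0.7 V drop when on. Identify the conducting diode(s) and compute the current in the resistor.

Assume both conduct. Then node N would need to be at both 8.9−0.7 = 8.2 V and 5.9−0.7 = 5.2 V, which is impossible.
Assume only D_A conducts: V_N = 8.9 − 0.7 = 8.2 V, so I_R = 8.2/2.2 = 3.73 mA.
Check D_B: its anode-to-cathode voltage is 5.9 − 8.2 = -2.3 V < 0.7 V, so it is off. The assumption is consistent.

Only D_A conducts; I_R ≈ 3.7 mA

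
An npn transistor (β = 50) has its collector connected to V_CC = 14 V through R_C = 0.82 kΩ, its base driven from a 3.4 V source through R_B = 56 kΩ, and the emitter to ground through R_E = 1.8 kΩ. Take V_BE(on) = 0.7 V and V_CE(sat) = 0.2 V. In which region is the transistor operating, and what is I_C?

Assume active. Base-emitter loop: I_B = (V_BB − V_BE)/(R_B + (β+1)R_E) = (3.4 − 0.7)/(56 + 51×1.8) = 0.0183 mA.
I_C = β·I_B = 50×0.0183 = 0.913 mA.
V_CE = V_CC − I_C·R_C − I_E·R_E = 14 − 0.913×0.82 − 0.932×1.8 = 11.6 V > V_CE(sat), so the active-region assumption holds.

active; I_C ≈ 0.91 mA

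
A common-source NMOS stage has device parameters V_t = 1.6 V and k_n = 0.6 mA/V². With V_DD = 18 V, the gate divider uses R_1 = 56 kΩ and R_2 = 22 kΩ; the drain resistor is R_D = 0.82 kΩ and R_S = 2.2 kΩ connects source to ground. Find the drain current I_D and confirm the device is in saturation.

V_G = V_DD·R_2/(R_1+R_2) = 18×22/78 = 5.08 V.
Assume saturation: I_D = (k_n/2)(V_GS − V_t)² with V_GS = V_G − I_D·R_S = 5.08 − 2.2·I_D.
Substituting gives 1.45·I_D² − 5.59·I_D + 3.63 = 0, with roots I_D = 0.826 or 3.02 mA.
The root I_D = 3.02 mA gives V_GS = -1.57 V ≤ V_t, so take I_D = 0.826 mA.
Then V_GS = 3.26 V and V_DS = V_DD − I_D(R_D+R_S) = 18 − 0.826×3.02 = 15.5 V.
Saturation requires V_DS ≥ V_GS − V_t = 1.66 V; 15.5 ≥ 1.66 ✓.

I_D ≈ 0.83 mA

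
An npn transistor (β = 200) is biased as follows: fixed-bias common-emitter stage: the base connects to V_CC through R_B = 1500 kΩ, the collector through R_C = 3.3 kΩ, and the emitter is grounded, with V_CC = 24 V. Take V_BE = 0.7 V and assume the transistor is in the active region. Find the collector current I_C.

Base loop: V_CC = I_B·R_B + V_BE, so I_B = (24 − 0.7)/1500 kΩ = 0.0155 mA.
In the active region I_C = β·I_B = 200 × 0.0155 = 3.11 mA.
Collector loop: V_CE = V_CC − I_C·R_C = 24 − 3.11×3.3 = 13.7 V.
Since V_CE = 13.7 V > V_CE(sat) ≈ 0.2 V, the transistor is in the active region as assumed.

I_C ≈ 3.1 mA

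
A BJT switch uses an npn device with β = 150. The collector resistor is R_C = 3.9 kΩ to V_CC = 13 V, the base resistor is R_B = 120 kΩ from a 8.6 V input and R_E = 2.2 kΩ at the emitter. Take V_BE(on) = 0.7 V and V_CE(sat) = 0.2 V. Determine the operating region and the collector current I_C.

saturation; I_C ≈ 2.1 mA

Assume active: I_B = (8.6 − 0.7)/(120 + 151×2.2) = 0.0175 mA, I_C = β·I_B = 2.62 mA.
Then V_CE = 13 − 2.62×3.9 − 2.64×2.2 = -3.02 V < 0.2 V — the active assumption fails.
Re-solve with V_CE = 0.2 V. KCL at the emitter: V_E/R_E = (V_BB−0.7−V_E)/R_B + (V_CC−0.2−V_E)/R_C, giving V_E = 4.65 V.
I_C = (V_CC − 0.2 − V_E)/R_C = (12.8 − 4.65)/3.9 = 2.09 mA.
Check: I_B = (7.9 − 4.65)/120 = 0.027 mA, and β·I_B = 4.06 mA > I_C, confirming saturation.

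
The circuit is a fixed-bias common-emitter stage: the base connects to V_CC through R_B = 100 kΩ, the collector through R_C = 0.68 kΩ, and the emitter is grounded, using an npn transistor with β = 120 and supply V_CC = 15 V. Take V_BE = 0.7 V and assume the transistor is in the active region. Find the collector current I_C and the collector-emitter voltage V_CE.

Base loop: V_CC = I_B·R_B + V_BE, so I_B = (15 − 0.7)/100 kΩ = 0.143 mA.
In the active region I_C = β·I_B = 120 × 0.143 = 17.2 mA.
Collector loop: V_CE = V_CC − I_C·R_C = 15 − 17.2×0.68 = 3.33 V.
Since V_CE = 3.33 V > V_CE(sat) ≈ 0.2 V, the transistor is in the active region as assumed.

I_C ≈ 17 mA, V_CE ≈ 3.3 V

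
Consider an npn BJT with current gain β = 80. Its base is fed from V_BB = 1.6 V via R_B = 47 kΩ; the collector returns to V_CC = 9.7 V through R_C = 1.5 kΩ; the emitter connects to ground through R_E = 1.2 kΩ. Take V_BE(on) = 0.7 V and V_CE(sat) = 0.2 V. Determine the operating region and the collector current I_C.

Assume active. Base-emitter loop: I_B = (V_BB − V_BE)/(R_B + (β+1)R_E) = (1.6 − 0.7)/(47 + 81×1.2) = 0.00624 mA.
I_C = β·I_B = 80×0.00624 = 0.499 mA.
V_CE = V_CC − I_C·R_C − I_E·R_E = 9.7 − 0.499×1.5 − 0.506×1.2 = 8.34 V > V_CE(sat), so the active-region assumption holds.

active; I_C ≈ 0.5 mA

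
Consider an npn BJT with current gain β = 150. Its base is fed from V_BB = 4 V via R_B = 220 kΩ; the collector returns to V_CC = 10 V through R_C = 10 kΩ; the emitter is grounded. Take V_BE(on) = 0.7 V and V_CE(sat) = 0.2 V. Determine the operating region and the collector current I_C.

saturation; I_C ≈ 0.98 mA

Assume active: I_B = (4 − 0.7)/220 = 0.015 mA, giving I_C = β·I_B = 2.25 mA.
But then V_CE = 10 − 2.25×10 = -12.5 V < V_CE(sat) = 0.2 V — impossible in the active region.
So the transistor is saturated. With V_CE = 0.2 V, I_C = (V_CC − 0.2)/R_C = 9.8/10 = 0.98 mA.
Check: β·I_B = 2.25 mA > I_C = 0.98 mA, confirming saturation.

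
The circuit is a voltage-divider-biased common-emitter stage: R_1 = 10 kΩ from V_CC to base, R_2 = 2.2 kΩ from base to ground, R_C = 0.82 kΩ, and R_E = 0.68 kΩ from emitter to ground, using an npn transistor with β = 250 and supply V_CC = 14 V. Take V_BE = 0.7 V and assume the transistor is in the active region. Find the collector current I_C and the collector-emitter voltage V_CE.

Thevenize the base divider: V_Th = V_CC·R_2/(R_1+R_2) = 14×2.2/12.2 = 2.52 V, R_Th = R_1‖R_2 = 1.8 kΩ.
Base-emitter loop: V_Th = I_B·R_Th + V_BE + (β+1)I_B·R_E, so I_B = (2.52 − 0.7) / (1.8 + 251×0.68) = 0.0106 mA.
I_C = β·I_B = 250×0.0106 = 2.64 mA, and I_E = (β+1)I_B = 2.66 mA.
V_CE = V_CC − I_C·R_C − I_E·R_E = 14 − 2.64×0.82 − 2.66×0.68 = 10 V.
V_CE = 10 V > 0.2 V confirms active-region operation.

I_C ≈ 2.6 mA, V_CE ≈ 10 V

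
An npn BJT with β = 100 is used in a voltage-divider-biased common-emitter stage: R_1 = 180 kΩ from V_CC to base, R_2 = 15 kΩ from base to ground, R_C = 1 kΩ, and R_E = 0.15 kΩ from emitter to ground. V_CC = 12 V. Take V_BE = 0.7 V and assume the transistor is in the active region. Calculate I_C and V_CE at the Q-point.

I_C ≈ 0.77 mA, V_CE ≈ 11 V

Thevenize the base divider: V_Th = V_CC·R_2/(R_1+R_2) = 12×15/195 = 0.923 V, R_Th = R_1‖R_2 = 13.8 kΩ.
Base-emitter loop: V_Th = I_B·R_Th + V_BE + (β+1)I_B·R_E, so I_B = (0.923 − 0.7) / (13.8 + 101×0.15) = 0.00769 mA.
I_C = β·I_B = 100×0.00769 = 0.769 mA, and I_E = (β+1)I_B = 0.777 mA.
V_CE = V_CC − I_C·R_C − I_E·R_E = 12 − 0.769×1 − 0.777×0.15 = 11.1 V.
V_CE = 11.1 V > 0.2 V confirms active-region operation.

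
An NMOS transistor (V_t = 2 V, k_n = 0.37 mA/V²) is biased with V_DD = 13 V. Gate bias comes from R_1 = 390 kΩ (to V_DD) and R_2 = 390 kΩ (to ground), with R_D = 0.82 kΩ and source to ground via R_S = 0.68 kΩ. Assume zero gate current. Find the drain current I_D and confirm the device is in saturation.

I_D ≈ 1.9 mA

V_G = V_DD·R_2/(R_1+R_2) = 13×390/780 = 6.5 V.
Assume saturation: I_D = (k_n/2)(V_GS − V_t)² with V_GS = V_G − I_D·R_S = 6.5 − 0.68·I_D.
Substituting gives 0.0855·I_D² − 2.13·I_D + 3.75 = 0, with roots I_D = 1.9 or 23 mA.
The root I_D = 23 mA gives V_GS = -9.16 V ≤ V_t, so take I_D = 1.9 mA.
Then V_GS = 5.21 V and V_DS = V_DD − I_D(R_D+R_S) = 13 − 1.9×1.5 = 10.1 V.
Saturation requires V_DS ≥ V_GS − V_t = 3.21 V; 10.1 ≥ 3.21 ✓.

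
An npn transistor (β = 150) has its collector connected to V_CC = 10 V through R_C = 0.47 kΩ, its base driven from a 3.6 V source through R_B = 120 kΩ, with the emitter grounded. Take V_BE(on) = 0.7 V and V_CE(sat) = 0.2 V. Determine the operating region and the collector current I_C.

active; I_C ≈ 3.6 mA

Assume active. Base-emitter loop: I_B = (V_BB − V_BE)/R_B = (3.6 − 0.7)/120 = 0.0242 mA.
I_C = β·I_B = 150×0.0242 = 3.63 mA.
V_CE = V_CC − I_C·R_C = 10 − 3.63×0.47 = 8.3 V > V_CE(sat), so the active-region assumption holds.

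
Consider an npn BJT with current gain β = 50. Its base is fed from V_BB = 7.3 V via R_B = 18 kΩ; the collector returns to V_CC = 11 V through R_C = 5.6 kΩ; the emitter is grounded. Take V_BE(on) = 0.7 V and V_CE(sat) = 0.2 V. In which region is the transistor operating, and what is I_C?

Assume active: I_B = (7.3 − 0.7)/18 = 0.367 mA, giving I_C = β·I_B = 18.3 mA.
But then V_CE = 11 − 18.3×5.6 = -91.7 V < V_CE(sat) = 0.2 V — impossible in the active region.
So the transistor is saturated. With V_CE = 0.2 V, I_C = (V_CC − 0.2)/R_C = 10.8/5.6 = 1.93 mA.
Check: β·I_B = 18.3 mA > I_C = 1.93 mA, confirming saturation.

saturation; I_C ≈ 1.9 mA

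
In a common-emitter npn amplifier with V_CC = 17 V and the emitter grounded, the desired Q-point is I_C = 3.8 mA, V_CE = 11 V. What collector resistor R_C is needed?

Collector loop: V_CC = I_C·R_C + V_CE.
R_C = (V_CC − V_CE)/I_C = (17 − 11)/3.8 = 1.58 kΩ.

R_C ≈ 1.6 kΩ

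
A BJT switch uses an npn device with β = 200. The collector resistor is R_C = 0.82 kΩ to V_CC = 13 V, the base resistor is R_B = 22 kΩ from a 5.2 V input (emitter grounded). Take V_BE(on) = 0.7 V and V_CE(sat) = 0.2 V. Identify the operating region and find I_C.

saturation; I_C ≈ 16 mA

Assume active: I_B = (5.2 − 0.7)/22 = 0.205 mA, giving I_C = β·I_B = 40.9 mA.
But then V_CE = 13 − 40.9×0.82 = -20.5 V < V_CE(sat) = 0.2 V — impossible in the active region.
So the transistor is saturated. With V_CE = 0.2 V, I_C = (V_CC − 0.2)/R_C = 12.8/0.82 = 15.6 mA.
Check: β·I_B = 40.9 mA > I_C = 15.6 mA, confirming saturation.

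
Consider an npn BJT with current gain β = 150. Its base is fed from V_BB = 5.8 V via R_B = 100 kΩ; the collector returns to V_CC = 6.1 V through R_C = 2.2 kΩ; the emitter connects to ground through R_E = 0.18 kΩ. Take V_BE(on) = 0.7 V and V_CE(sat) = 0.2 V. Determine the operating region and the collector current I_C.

saturation; I_C ≈ 2.5 mA

Assume active: I_B = (5.8 − 0.7)/(100 + 151×0.18) = 0.0401 mA, I_C = β·I_B = 6.02 mA.
Then V_CE = 6.1 − 6.02×2.2 − 6.06×0.18 = -8.22 V < 0.2 V — the active assumption fails.
Re-solve with V_CE = 0.2 V. KCL at the emitter: V_E/R_E = (V_BB−0.7−V_E)/R_B + (V_CC−0.2−V_E)/R_C, giving V_E = 0.454 V.
I_C = (V_CC − 0.2 − V_E)/R_C = (5.9 − 0.454)/2.2 = 2.48 mA.
Check: I_B = (5.1 − 0.454)/100 = 0.0465 mA, and β·I_B = 6.97 mA > I_C, confirming saturation.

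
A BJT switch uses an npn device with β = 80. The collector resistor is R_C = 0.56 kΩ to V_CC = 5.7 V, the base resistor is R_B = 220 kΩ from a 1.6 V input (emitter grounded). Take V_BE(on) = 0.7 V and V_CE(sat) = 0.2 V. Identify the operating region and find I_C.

active; I_C ≈ 0.33 mA

Assume active. Base-emitter loop: I_B = (V_BB − V_BE)/R_B = (1.6 − 0.7)/220 = 0.00409 mA.
I_C = β·I_B = 80×0.00409 = 0.327 mA.
V_CE = V_CC − I_C·R_C = 5.7 − 0.327×0.56 = 5.52 V > V_CE(sat), so the active-region assumption holds.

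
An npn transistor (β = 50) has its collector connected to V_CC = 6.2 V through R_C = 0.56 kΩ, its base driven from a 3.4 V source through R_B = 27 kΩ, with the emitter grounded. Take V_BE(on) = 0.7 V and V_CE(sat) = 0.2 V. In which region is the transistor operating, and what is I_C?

active; I_C ≈ 5 mA

Assume active. Base-emitter loop: I_B = (V_BB − V_BE)/R_B = (3.4 − 0.7)/27 = 0.1 mA.
I_C = β·I_B = 50×0.1 = 5 mA.
V_CE = V_CC − I_C·R_C = 6.2 − 5×0.56 = 3.4 V > V_CE(sat), so the active-region assumption holds.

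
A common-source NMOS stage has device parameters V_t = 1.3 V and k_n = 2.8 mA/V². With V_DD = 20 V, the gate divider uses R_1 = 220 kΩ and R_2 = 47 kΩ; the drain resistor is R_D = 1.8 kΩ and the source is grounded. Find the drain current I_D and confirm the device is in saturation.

I_D ≈ 6.9 mA

V_G = V_DD·R_2/(R_1+R_2) = 20×47/267 = 3.52 V. With the source grounded, V_GS = V_G = 3.52 V.
Assume saturation: I_D = (k_n/2)(V_GS − V_t)² = (2.8/2)×(3.52 − 1.3)² = 1.4×2.22² = 6.9 mA.
V_DS = V_DD − I_D·R_D = 20 − 6.9×1.8 = 7.57 V.
Saturation requires V_DS ≥ V_GS − V_t = 2.22 V; 7.57 ≥ 2.22 ✓.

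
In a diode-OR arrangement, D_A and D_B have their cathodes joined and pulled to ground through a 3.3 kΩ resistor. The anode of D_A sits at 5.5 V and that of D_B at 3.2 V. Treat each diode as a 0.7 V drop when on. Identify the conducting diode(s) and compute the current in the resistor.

Only D_A conducts; I_R ≈ 1.5 mA

Assume both conduct. Then node N would need to be at both 5.5−0.7 = 4.8 V and 3.2−0.7 = 2.5 V, which is impossible.
Assume only D_A conducts: V_N = 5.5 − 0.7 = 4.8 V, so I_R = 4.8/3.3 = 1.45 mA.
Check D_B: its anode-to-cathode voltage is 3.2 − 4.8 = -1.6 V < 0.7 V, so it is off. The assumption is consistent.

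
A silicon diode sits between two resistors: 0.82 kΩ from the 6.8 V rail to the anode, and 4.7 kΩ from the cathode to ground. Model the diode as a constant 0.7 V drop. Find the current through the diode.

I ≈ 1.1 mA

The two resistors are in series with the diode, so KVL gives 6.8 = I·0.82 + 0.7 + I·4.7.
I = (6.8 − 0.7) / (0.82 + 4.7) kΩ = 6.1 / 5.52 = 1.11 mA.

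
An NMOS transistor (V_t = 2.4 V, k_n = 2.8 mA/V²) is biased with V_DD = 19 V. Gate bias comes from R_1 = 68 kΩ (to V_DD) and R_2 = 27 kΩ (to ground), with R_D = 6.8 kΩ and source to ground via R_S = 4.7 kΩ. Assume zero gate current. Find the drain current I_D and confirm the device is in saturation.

I_D ≈ 0.51 mA

V_G = V_DD·R_2/(R_1+R_2) = 19×27/95 = 5.4 V.
Assume saturation: I_D = (k_n/2)(V_GS − V_t)² with V_GS = V_G − I_D·R_S = 5.4 − 4.7·I_D.
Substituting gives 30.9·I_D² − 40.5·I_D + 12.6 = 0, with roots I_D = 0.51 or 0.799 mA.
The root I_D = 0.799 mA gives V_GS = 1.64 V ≤ V_t, so take I_D = 0.51 mA.
Then V_GS = 3 V and V_DS = V_DD − I_D(R_D+R_S) = 19 − 0.51×11.5 = 13.1 V.
Saturation requires V_DS ≥ V_GS − V_t = 0.603 V; 13.1 ≥ 0.603 ✓.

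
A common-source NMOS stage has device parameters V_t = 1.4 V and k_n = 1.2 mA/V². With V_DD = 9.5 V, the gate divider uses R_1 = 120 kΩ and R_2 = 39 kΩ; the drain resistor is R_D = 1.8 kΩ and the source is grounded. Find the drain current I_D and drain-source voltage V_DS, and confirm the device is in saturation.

I_D ≈ 0.52 mA, V_DS ≈ 8.6 V

V_G = V_DD·R_2/(R_1+R_2) = 9.5×39/159 = 2.33 V. With the source grounded, V_GS = V_G = 2.33 V.
Assume saturation: I_D = (k_n/2)(V_GS − V_t)² = (1.2/2)×(2.33 − 1.4)² = 0.6×0.93² = 0.519 mA.
V_DS = V_DD − I_D·R_D = 9.5 − 0.519×1.8 = 8.57 V.
Saturation requires V_DS ≥ V_GS − V_t = 0.93 V; 8.57 ≥ 0.93 ✓.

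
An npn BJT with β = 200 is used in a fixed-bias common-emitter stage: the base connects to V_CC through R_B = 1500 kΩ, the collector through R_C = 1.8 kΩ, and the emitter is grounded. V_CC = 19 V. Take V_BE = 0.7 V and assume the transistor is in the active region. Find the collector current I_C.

Base loop: V_CC = I_B·R_B + V_BE, so I_B = (19 − 0.7)/1500 kΩ = 0.0122 mA.
In the active region I_C = β·I_B = 200 × 0.0122 = 2.44 mA.
Collector loop: V_CE = V_CC − I_C·R_C = 19 − 2.44×1.8 = 14.6 V.
Since V_CE = 14.6 V > V_CE(sat) ≈ 0.2 V, the transistor is in the active region as assumed.

I_C ≈ 2.4 mA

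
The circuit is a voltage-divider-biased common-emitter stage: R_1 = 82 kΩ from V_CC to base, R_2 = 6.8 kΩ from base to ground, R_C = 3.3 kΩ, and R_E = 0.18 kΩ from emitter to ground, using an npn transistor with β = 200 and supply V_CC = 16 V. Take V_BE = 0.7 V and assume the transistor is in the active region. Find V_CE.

V_CE ≈ 7.4 V

Thevenize the base divider: V_Th = V_CC·R_2/(R_1+R_2) = 16×6.8/88.8 = 1.23 V, R_Th = R_1‖R_2 = 6.28 kΩ.
Base-emitter loop: V_Th = I_B·R_Th + V_BE + (β+1)I_B·R_E, so I_B = (1.23 − 0.7) / (6.28 + 201×0.18) = 0.0124 mA.
I_C = β·I_B = 200×0.0124 = 2.47 mA, and I_E = (β+1)I_B = 2.49 mA.
V_CE = V_CC − I_C·R_C − I_E·R_E = 16 − 2.47×3.3 − 2.49×0.18 = 7.39 V.
V_CE = 7.39 V > 0.2 V confirms active-region operation.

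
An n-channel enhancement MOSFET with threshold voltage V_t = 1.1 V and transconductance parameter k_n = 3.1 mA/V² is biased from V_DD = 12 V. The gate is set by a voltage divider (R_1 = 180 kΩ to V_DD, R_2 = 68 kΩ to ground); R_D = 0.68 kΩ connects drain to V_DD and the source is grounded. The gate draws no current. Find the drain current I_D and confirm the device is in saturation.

I_D ≈ 7.4 mA

V_G = V_DD·R_2/(R_1+R_2) = 12×68/248 = 3.29 V. With the source grounded, V_GS = V_G = 3.29 V.
Assume saturation: I_D = (k_n/2)(V_GS − V_t)² = (3.1/2)×(3.29 − 1.1)² = 1.55×2.19² = 7.44 mA.
V_DS = V_DD − I_D·R_D = 12 − 7.44×0.68 = 6.94 V.
Saturation requires V_DS ≥ V_GS − V_t = 2.19 V; 6.94 ≥ 2.19 ✓.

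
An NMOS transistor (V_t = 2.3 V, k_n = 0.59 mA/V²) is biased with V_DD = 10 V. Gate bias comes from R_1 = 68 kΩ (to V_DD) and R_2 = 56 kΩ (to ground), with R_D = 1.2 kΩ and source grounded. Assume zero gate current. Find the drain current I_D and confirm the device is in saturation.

V_G = V_DD·R_2/(R_1+R_2) = 10×56/124 = 4.52 V. With the source grounded, V_GS = V_G = 4.52 V.
Assume saturation: I_D = (k_n/2)(V_GS − V_t)² = (0.59/2)×(4.52 − 2.3)² = 0.295×2.22² = 1.45 mA.
V_DS = V_DD − I_D·R_D = 10 − 1.45×1.2 = 8.26 V.
Saturation requires V_DS ≥ V_GS − V_t = 2.22 V; 8.26 ≥ 2.22 ✓.

I_D ≈ 1.4 mA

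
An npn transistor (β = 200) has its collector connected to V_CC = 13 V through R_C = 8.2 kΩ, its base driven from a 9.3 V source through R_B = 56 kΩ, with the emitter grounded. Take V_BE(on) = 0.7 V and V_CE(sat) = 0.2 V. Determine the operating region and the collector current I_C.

Assume active: I_B = (9.3 − 0.7)/56 = 0.154 mA, giving I_C = β·I_B = 30.7 mA.
But then V_CE = 13 − 30.7×8.2 = -239 V < V_CE(sat) = 0.2 V — impossible in the active region.
So the transistor is saturated. With V_CE = 0.2 V, I_C = (V_CC − 0.2)/R_C = 12.8/8.2 = 1.56 mA.
Check: β·I_B = 30.7 mA > I_C = 1.56 mA, confirming saturation.

saturation; I_C ≈ 1.6 mA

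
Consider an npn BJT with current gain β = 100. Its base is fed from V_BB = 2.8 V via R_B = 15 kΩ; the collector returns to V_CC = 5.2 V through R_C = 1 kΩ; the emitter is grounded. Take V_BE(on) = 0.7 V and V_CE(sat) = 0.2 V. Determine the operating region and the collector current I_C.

saturation; I_C ≈ 5 mA

Assume active: I_B = (2.8 − 0.7)/15 = 0.14 mA, giving I_C = β·I_B = 14 mA.
But then V_CE = 5.2 − 14×1 = -8.8 V < V_CE(sat) = 0.2 V — impossible in the active region.
So the transistor is saturated. With V_CE = 0.2 V, I_C = (V_CC − 0.2)/R_C = 5/1 = 5 mA.
Check: β·I_B = 14 mA > I_C = 5 mA, confirming saturation.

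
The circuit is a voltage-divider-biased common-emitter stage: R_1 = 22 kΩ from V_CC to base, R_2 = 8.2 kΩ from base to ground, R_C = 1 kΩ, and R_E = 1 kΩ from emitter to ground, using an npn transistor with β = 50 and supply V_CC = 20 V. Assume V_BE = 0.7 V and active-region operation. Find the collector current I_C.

Thevenize the base divider: V_Th = V_CC·R_2/(R_1+R_2) = 20×8.2/30.2 = 5.43 V, R_Th = R_1‖R_2 = 5.97 kΩ.
Base-emitter loop: V_Th = I_B·R_Th + V_BE + (β+1)I_B·R_E, so I_B = (5.43 − 0.7) / (5.97 + 51×1) = 0.083 mA.
I_C = β·I_B = 50×0.083 = 4.15 mA, and I_E = (β+1)I_B = 4.23 mA.
V_CE = V_CC − I_C·R_C − I_E·R_E = 20 − 4.15×1 − 4.23×1 = 11.6 V.
V_CE = 11.6 V > 0.2 V confirms active-region operation.

I_C ≈ 4.2 mA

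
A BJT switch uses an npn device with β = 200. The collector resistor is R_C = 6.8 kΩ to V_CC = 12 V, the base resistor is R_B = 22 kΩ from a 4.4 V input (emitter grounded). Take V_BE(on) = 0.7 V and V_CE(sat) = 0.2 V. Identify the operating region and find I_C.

Assume active: I_B = (4.4 − 0.7)/22 = 0.168 mA, giving I_C = β·I_B = 33.6 mA.
But then V_CE = 12 − 33.6×6.8 = -217 V < V_CE(sat) = 0.2 V — impossible in the active region.
So the transistor is saturated. With V_CE = 0.2 V, I_C = (V_CC − 0.2)/R_C = 11.8/6.8 = 1.74 mA.
Check: β·I_B = 33.6 mA > I_C = 1.74 mA, confirming saturation.

saturation; I_C ≈ 1.7 mA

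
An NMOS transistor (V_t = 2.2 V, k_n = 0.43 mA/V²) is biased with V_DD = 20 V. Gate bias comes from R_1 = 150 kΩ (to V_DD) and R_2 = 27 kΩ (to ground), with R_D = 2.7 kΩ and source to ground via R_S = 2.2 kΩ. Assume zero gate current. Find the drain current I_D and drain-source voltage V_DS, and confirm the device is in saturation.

I_D ≈ 0.091 mA, V_DS ≈ 20 V

V_G = V_DD·R_2/(R_1+R_2) = 20×27/177 = 3.05 V.
Assume saturation: I_D = (k_n/2)(V_GS − V_t)² with V_GS = V_G − I_D·R_S = 3.05 − 2.2·I_D.
Substituting gives 1.04·I_D² − 1.8·I_D + 0.156 = 0, with roots I_D = 0.091 or 1.64 mA.
The root I_D = 1.64 mA gives V_GS = -0.565 V ≤ V_t, so take I_D = 0.091 mA.
Then V_GS = 2.85 V and V_DS = V_DD − I_D(R_D+R_S) = 20 − 0.091×4.9 = 19.6 V.
Saturation requires V_DS ≥ V_GS − V_t = 0.651 V; 19.6 ≥ 0.651 ✓.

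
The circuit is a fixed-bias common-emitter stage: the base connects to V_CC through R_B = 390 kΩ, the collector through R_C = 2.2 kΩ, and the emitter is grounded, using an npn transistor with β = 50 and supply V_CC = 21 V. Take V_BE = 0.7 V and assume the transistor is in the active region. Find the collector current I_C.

I_C ≈ 2.6 mA

Base loop: V_CC = I_B·R_B + V_BE, so I_B = (21 − 0.7)/390 kΩ = 0.0521 mA.
In the active region I_C = β·I_B = 50 × 0.0521 = 2.6 mA.
Collector loop: V_CE = V_CC − I_C·R_C = 21 − 2.6×2.2 = 15.3 V.
Since V_CE = 15.3 V > V_CE(sat) ≈ 0.2 V, the transistor is in the active region as assumed.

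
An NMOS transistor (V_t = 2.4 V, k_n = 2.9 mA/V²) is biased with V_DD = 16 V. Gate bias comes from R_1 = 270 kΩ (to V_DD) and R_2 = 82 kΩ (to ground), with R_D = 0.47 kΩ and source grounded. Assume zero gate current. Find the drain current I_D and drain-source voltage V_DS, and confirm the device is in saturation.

I_D ≈ 2.6 mA, V_DS ≈ 15 V

V_G = V_DD·R_2/(R_1+R_2) = 16×82/352 = 3.73 V. With the source grounded, V_GS = V_G = 3.73 V.
Assume saturation: I_D = (k_n/2)(V_GS − V_t)² = (2.9/2)×(3.73 − 2.4)² = 1.45×1.33² = 2.55 mA.
V_DS = V_DD − I_D·R_D = 16 − 2.55×0.47 = 14.8 V.
Saturation requires V_DS ≥ V_GS − V_t = 1.33 V; 14.8 ≥ 1.33 ✓.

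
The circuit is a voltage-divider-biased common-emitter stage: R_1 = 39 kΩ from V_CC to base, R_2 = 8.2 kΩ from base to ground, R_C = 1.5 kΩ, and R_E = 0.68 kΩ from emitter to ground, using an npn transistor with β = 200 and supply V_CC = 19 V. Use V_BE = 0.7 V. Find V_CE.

Thevenize the base divider: V_Th = V_CC·R_2/(R_1+R_2) = 19×8.2/47.2 = 3.3 V, R_Th = R_1‖R_2 = 6.78 kΩ.
Base-emitter loop: V_Th = I_B·R_Th + V_BE + (β+1)I_B·R_E, so I_B = (3.3 − 0.7) / (6.78 + 201×0.68) = 0.0181 mA.
I_C = β·I_B = 200×0.0181 = 3.63 mA, and I_E = (β+1)I_B = 3.64 mA.
V_CE = V_CC − I_C·R_C − I_E·R_E = 19 − 3.63×1.5 − 3.64×0.68 = 11.1 V.
V_CE = 11.1 V > 0.2 V confirms active-region operation.

V_CE ≈ 11 V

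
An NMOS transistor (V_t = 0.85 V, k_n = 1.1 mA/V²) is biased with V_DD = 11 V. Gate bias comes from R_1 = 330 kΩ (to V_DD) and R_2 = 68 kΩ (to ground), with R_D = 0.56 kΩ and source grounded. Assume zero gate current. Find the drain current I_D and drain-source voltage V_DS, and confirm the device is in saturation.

I_D ≈ 0.58 mA, V_DS ≈ 11 V

V_G = V_DD·R_2/(R_1+R_2) = 11×68/398 = 1.88 V. With the source grounded, V_GS = V_G = 1.88 V.
Assume saturation: I_D = (k_n/2)(V_GS − V_t)² = (1.1/2)×(1.88 − 0.85)² = 0.55×1.03² = 0.583 mA.
V_DS = V_DD − I_D·R_D = 11 − 0.583×0.56 = 10.7 V.
Saturation requires V_DS ≥ V_GS − V_t = 1.03 V; 10.7 ≥ 1.03 ✓.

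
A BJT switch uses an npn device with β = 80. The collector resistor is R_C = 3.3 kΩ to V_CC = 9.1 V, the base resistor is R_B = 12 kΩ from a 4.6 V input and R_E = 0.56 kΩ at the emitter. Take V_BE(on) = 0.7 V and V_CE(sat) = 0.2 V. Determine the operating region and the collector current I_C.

Assume active: I_B = (4.6 − 0.7)/(12 + 81×0.56) = 0.068 mA, I_C = β·I_B = 5.44 mA.
Then V_CE = 9.1 − 5.44×3.3 − 5.51×0.56 = -11.9 V < 0.2 V — the active assumption fails.
Re-solve with V_CE = 0.2 V. KCL at the emitter: V_E/R_E = (V_BB−0.7−V_E)/R_B + (V_CC−0.2−V_E)/R_C, giving V_E = 1.39 V.
I_C = (V_CC − 0.2 − V_E)/R_C = (8.9 − 1.39)/3.3 = 2.28 mA.
Check: I_B = (3.9 − 1.39)/12 = 0.209 mA, and β·I_B = 16.7 mA > I_C, confirming saturation.

saturation; I_C ≈ 2.3 mA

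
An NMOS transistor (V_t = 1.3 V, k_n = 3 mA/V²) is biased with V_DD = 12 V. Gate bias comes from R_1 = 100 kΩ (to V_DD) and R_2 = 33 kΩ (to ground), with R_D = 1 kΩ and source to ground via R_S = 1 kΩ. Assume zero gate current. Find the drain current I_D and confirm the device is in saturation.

V_G = V_DD·R_2/(R_1+R_2) = 12×33/133 = 2.98 V.
Assume saturation: I_D = (k_n/2)(V_GS − V_t)² with V_GS = V_G − I_D·R_S = 2.98 − 1·I_D.
Substituting gives 1.5·I_D² − 6.03·I_D + 4.22 = 0, with roots I_D = 0.902 or 3.12 mA.
The root I_D = 3.12 mA gives V_GS = -0.142 V ≤ V_t, so take I_D = 0.902 mA.
Then V_GS = 2.08 V and V_DS = V_DD − I_D(R_D+R_S) = 12 − 0.902×2 = 10.2 V.
Saturation requires V_DS ≥ V_GS − V_t = 0.775 V; 10.2 ≥ 0.775 ✓.

I_D ≈ 0.9 mA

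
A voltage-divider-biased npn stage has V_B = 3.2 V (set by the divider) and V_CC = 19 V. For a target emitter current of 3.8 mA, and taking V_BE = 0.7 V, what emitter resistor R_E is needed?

V_E = V_B − V_BE = 3.2 − 0.7 = 2.5 V.
R_E = V_E / I_E = 2.5 / 3.8 = 0.658 kΩ.

R_E ≈ 0.66 kΩ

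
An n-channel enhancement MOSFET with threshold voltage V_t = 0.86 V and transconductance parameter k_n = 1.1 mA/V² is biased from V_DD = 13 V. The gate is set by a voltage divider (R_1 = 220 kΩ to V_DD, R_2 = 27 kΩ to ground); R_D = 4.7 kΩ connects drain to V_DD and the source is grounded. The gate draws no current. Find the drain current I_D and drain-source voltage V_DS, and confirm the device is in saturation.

V_G = V_DD·R_2/(R_1+R_2) = 13×27/247 = 1.42 V. With the source grounded, V_GS = V_G = 1.42 V.
Assume saturation: I_D = (k_n/2)(V_GS − V_t)² = (1.1/2)×(1.42 − 0.86)² = 0.55×0.561² = 0.173 mA.
V_DS = V_DD − I_D·R_D = 13 − 0.173×4.7 = 12.2 V.
Saturation requires V_DS ≥ V_GS − V_t = 0.561 V; 12.2 ≥ 0.561 ✓.

I_D ≈ 0.17 mA, V_DS ≈ 12 V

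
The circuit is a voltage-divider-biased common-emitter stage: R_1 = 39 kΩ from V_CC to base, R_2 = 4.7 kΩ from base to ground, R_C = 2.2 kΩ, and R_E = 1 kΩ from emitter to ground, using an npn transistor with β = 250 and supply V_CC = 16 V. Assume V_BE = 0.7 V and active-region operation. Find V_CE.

V_CE ≈ 13 V

Thevenize the base divider: V_Th = V_CC·R_2/(R_1+R_2) = 16×4.7/43.7 = 1.72 V, R_Th = R_1‖R_2 = 4.19 kΩ.
Base-emitter loop: V_Th = I_B·R_Th + V_BE + (β+1)I_B·R_E, so I_B = (1.72 − 0.7) / (4.19 + 251×1) = 0.004 mA.
I_C = β·I_B = 250×0.004 = 1 mA, and I_E = (β+1)I_B = 1 mA.
V_CE = V_CC − I_C·R_C − I_E·R_E = 16 − 1×2.2 − 1×1 = 12.8 V.
V_CE = 12.8 V > 0.2 V confirms active-region operation.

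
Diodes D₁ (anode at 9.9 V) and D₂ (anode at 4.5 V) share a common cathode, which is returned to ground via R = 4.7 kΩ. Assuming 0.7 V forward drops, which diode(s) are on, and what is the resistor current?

Assume both conduct. Then node N would need to be at both 9.9−0.7 = 9.2 V and 4.5−0.7 = 3.8 V, which is impossible.
Assume only D₁ conducts: V_N = 9.9 − 0.7 = 9.2 V, so I_R = 9.2/4.7 = 1.96 mA.
Check D₂: its anode-to-cathode voltage is 4.5 − 9.2 = -4.7 V < 0.7 V, so it is off. The assumption is consistent.

Only D₁ conducts; I_R ≈ 2 mA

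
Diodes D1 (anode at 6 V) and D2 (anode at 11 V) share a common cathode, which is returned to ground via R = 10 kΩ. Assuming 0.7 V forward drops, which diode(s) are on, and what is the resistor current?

Only D2 conducts; I_R ≈ 1 mA

Assume both conduct. Then node N would need to be at both 6−0.7 = 5.3 V and 11−0.7 = 10.3 V, which is impossible.
Assume only D2 conducts: V_N = 11 − 0.7 = 10.3 V, so I_R = 10.3/10 = 1.03 mA.
Check D1: its anode-to-cathode voltage is 6 − 10.3 = -4.3 V < 0.7 V, so it is off. The assumption is consistent.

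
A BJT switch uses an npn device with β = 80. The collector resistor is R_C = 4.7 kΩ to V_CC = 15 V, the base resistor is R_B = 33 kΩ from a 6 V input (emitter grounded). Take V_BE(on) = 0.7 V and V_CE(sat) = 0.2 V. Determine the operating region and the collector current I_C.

saturation; I_C ≈ 3.1 mA

Assume active: I_B = (6 − 0.7)/33 = 0.161 mA, giving I_C = β·I_B = 12.8 mA.
But then V_CE = 15 − 12.8×4.7 = -45.4 V < V_CE(sat) = 0.2 V — impossible in the active region.
So the transistor is saturated. With V_CE = 0.2 V, I_C = (V_CC − 0.2)/R_C = 14.8/4.7 = 3.15 mA.
Check: β·I_B = 12.8 mA > I_C = 3.15 mA, confirming saturation.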